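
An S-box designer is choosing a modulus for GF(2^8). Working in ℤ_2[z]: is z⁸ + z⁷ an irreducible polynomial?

No

Write P(z) = z⁸ + z⁷.
Check for roots in ℤ_2: P(0) = 0 → root; P(1) = 0 → root.
P(0) = 0, so (z) divides P(z); P is reducible.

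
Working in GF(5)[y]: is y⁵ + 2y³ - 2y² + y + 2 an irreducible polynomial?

Write f(y) = y⁵ + 2y³ - 2y² + y + 2.
Check for roots in GF(5): f(0) = 2; f(1) = 4; f(2) = 4; f(3) = 4; f(4) = 1.
No roots, so no linear factors.
Degree-2 irreducible divisors: test the 10 monic irreducibles of degree 2 over GF(5).
None of them divide f (all give nonzero remainder).
No irreducible factor of degree ≤ 2 exists, so f is irreducible over GF(5).

Yes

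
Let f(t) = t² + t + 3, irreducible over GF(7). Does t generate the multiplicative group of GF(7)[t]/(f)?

Yes

|GF(7^2)^×| = 7^2 − 1 = 48. Prime factorization: 48 = 2^4·3.
f is primitive ⇔ t has order 48 in GF(7)[t]/(f), i.e. t^(48/q) ≠ 1 for each prime q | 48.
t^(24) mod f = 6.
t^(16) mod f = 2.
None equal 1, so t has full order 48; f is primitive.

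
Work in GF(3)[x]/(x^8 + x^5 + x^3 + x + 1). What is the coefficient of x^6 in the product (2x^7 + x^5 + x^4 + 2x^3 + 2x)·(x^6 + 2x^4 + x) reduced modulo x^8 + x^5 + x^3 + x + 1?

Multiply in GF(3)[x]: (2x^7 + x^5 + x^4 + 2x^3 + 2x)·(x^6 + 2x^4 + x) = 2x^13 + 2x^11 + x^10 + x^9 + x^8 + x^6 + 2x^5 + 2x^4 + 2x^2.
Reduce using x^8 ≡ 2x^5 + 2x^3 + 2x + 2 (mod x^8 + x^5 + x^3 + x + 1).
Reduced: x^7 + 2x^6 + x^5 + 2x^4 + 2x^3 + 2x^2 + 2x.

2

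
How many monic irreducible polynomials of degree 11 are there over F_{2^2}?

By the necklace-counting formula, N_4(11) = (1/11) Σ_{d|11} μ(11/d)·4^d.
Divisors of 11: 1, 11; μ(11/d) for each: -1, 1.
Σ = − 4^1 + 4^11 = 4194300.
N = 4194300/11 = 381300.

381300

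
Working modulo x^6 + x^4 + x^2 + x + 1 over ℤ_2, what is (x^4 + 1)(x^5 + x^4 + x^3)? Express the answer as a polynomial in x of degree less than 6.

Multiply in ℤ_2[x]: (x^4 + 1)·(x^5 + x^4 + x^3) = x^9 + x^8 + x^7 + x^5 + x^4 + x^3.
Reduce using x^6 ≡ x^4 + x^2 + x + 1 (mod x^6 + x^4 + x^2 + x + 1).
Reduced: x^3 + x + 1.

x^3 + x + 1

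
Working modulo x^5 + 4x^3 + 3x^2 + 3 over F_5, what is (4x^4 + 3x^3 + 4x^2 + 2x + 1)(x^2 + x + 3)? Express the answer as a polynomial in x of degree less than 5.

Multiply in F_5[x]: (4x^4 + 3x^3 + 4x^2 + 2x + 1)·(x^2 + x + 3) = 4x^6 + 2x^5 + 4x^4 + 2x + 3.
Reduce using x^5 ≡ x^3 + 2x^2 + 2 (mod x^5 + 4x^3 + 3x^2 + 3).
Reduced: 3x^4 + 4x^2 + 2.

3x^4 + 4x^2 + 2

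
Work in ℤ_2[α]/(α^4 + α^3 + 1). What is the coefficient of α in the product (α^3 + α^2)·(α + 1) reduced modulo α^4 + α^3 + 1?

Multiply in ℤ_2[α]: (α^3 + α^2)·(α + 1) = α^4 + α^2.
Reduce using α^4 ≡ α^3 + 1 (mod α^4 + α^3 + 1).
Reduced: α^3 + α^2 + 1.

0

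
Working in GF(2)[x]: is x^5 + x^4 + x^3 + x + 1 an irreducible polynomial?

Write P(x) = x^5 + x^4 + x^3 + x + 1.
Check for roots in GF(2): P(0) = 1; P(1) = 1.
No roots, so no linear factors.
Monic irreducibles of degree 2 over GF(2): x^2 + x + 1.
None of them divide P (all give nonzero remainder).
No irreducible factor of degree ≤ 2 exists, so P is irreducible over GF(2).

Yes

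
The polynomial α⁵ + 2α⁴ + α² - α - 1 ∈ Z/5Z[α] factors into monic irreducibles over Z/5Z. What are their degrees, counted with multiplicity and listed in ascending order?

1, 1, 3

Write g(α) = α⁵ + 2α⁴ + α² - α - 1.
Roots in Z/5Z: g(0) = 4; g(1) = 2; g(2) = 0 → root; g(3) = 0 → root; g(4) = 2.
Linear factors from roots: (α - 2), (α + 2).
Complete factorization: g(α) = (α + 2)·(α - 2)·(α³ + 2α² - α - 1).
Factor degrees with multiplicity: 1 + 1 + 3 = 5.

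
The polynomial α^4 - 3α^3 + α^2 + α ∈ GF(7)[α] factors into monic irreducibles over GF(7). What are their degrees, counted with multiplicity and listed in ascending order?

1, 1, 1, 1

Write h(α) = α^4 - 3α^3 + α^2 + α.
Linear factors from roots: (α), (α - 1), (α + 3), (α + 2).
Complete factorization: h(α) = (α)·(α + 2)·(α + 3)·(α - 1).
Factor degrees with multiplicity: 1 + 1 + 1 + 1 = 4.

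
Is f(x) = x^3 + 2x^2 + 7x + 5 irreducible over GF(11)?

Check each element of GF(11) for a root: f(0)=5, f(1)=4, f(2)=2, f(3)=5, f(4)=8, f(5)=6, f(6)=5, f(7)=0, f(8)=8, f(9)=2, f(10)=10.
f(7) = 0, so (x − 7) divides f(x); f is reducible.

No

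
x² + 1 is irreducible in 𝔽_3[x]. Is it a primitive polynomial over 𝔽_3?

Write f(x) = x² + 1.
|GF(3^2)^×| = 3^2 − 1 = 8. Prime factorization: 8 = 2^3.
f is primitive ⇔ x has order 8 in GF(3)[x]/(f), i.e. x^(8/q) ≠ 1 for each prime q | 8.
x^(4) mod f = 1
Since x^(4) = 1, the order of x divides 4 < 8; not primitive.

No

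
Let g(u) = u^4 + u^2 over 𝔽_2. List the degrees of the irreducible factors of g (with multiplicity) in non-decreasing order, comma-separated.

Roots in 𝔽_2: g(0) = 0 → root; g(1) = 0 → root.
Linear factors from roots: (u), (u + 1).
Complete factorization: g(u) = (u)^2·(u + 1)^2.
Factor degrees with multiplicity: 1 + 1 + 1 + 1 = 4.

1, 1, 1, 1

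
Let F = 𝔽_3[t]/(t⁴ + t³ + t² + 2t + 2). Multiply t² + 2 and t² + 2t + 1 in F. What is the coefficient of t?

Multiply in 𝔽_3[t]: (t² + 2)·(t² + 2t + 1) = t⁴ + 2t³ + t + 2.
Reduce using t⁴ ≡ 2t³ + 2t² + t + 1 (mod t⁴ + t³ + t² + 2t + 2).
Reduced: t³ + 2t² + 2t.

2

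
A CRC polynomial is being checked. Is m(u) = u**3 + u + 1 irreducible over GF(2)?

Check for roots in GF(2): m(0) = 1; m(1) = 1.
No roots. A degree-3 polynomial over a field with no linear factor is irreducible.

Yes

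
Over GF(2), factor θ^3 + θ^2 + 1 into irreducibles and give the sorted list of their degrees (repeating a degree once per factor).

Write g(θ) = θ^3 + θ^2 + 1.
Roots in GF(2): g(0) = 1; g(1) = 1.
Complete factorization: g(θ) = (θ^3 + θ^2 + 1).
Factor degrees with multiplicity: 3 = 3.

3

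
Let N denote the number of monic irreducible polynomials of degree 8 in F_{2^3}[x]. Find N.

Gauss's count: N_{8}(8) = (1/8) Σ_{d|8} μ(8/d)·8^d.
Divisors of 8: 1, 2, 4, 8; μ(8/d) for each: 0, 0, -1, 1.
Σ = − 8^4 + 8^8 = 16773120.
N = 16773120/8 = 2096640.

2096640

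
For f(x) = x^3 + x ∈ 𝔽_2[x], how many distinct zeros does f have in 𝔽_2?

Evaluate at each of the 2 elements of 𝔽_2:
f(0) = 0 → root; f(1) = 0 → root.
Roots: {0, 1}.

2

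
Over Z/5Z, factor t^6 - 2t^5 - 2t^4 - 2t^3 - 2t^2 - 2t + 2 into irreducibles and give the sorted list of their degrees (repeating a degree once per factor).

Write f(t) = t^6 - 2t^5 - 2t^4 - 2t^3 - 2t^2 - 2t + 2.
Roots in Z/5Z: f(0) = 2; f(1) = 3; f(2) = 2; f(3) = 0 → root; f(4) = 0 → root.
Linear factors from roots: (t + 2), (t + 1).
Complete factorization: f(t) = (t + 1)·(t + 2)·(t^2 + t + 1)·(t^2 - t + 1).
Factor degrees with multiplicity: 1 + 1 + 2 + 2 = 6.

1, 1, 2, 2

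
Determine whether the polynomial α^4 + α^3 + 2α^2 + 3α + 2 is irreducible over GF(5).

No

Write h(α) = α^4 + α^3 + 2α^2 + 3α + 2.
Check for roots in GF(5): h(0) = 2; h(1) = 4; h(2) = 0 → root; h(3) = 2; h(4) = 1.
h(2) = 0, so (α − 2) divides h(α); h is reducible.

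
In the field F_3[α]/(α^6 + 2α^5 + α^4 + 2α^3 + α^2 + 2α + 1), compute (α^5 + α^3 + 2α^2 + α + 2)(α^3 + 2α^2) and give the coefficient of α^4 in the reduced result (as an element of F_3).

1

Multiply in F_3[α]: (α^5 + α^3 + 2α^2 + α + 2)·(α^3 + 2α^2) = α^8 + 2α^7 + α^6 + α^5 + 2α^4 + α^3 + α^2.
Reduce using α^6 ≡ α^5 + 2α^4 + α^3 + 2α^2 + α + 2 (mod α^6 + 2α^5 + α^4 + 2α^3 + α^2 + 2α + 1).
Reduced: 2α^5 + α^4 + 2α^3.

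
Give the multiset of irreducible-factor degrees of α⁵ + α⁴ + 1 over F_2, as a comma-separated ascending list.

2, 3

Write g(α) = α⁵ + α⁴ + 1.
Roots in F_2: g(0) = 1; g(1) = 1.
Complete factorization: g(α) = (α² + α + 1)·(α³ + α + 1).
Factor degrees with multiplicity: 2 + 3 = 5.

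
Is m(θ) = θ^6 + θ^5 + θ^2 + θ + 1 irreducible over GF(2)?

Yes

Check for roots in GF(2): m(0) = 1; m(1) = 1.
No roots, so no linear factors.
Monic irreducibles of degree 2 over GF(2): θ^2 + θ + 1.
None of them divide m (all give nonzero remainder).
Monic irreducibles of degree 3 over GF(2): θ^3 + θ + 1, θ^3 + θ^2 + 1.
None of them divide m (all give nonzero remainder).
No irreducible factor of degree ≤ 3 exists, so m is irreducible over GF(2).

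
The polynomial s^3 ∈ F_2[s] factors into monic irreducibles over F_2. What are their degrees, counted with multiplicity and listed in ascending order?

1, 1, 1

Write h(s) = s^3.
Roots in F_2: h(0) = 0 → root; h(1) = 1.
Linear factors from roots: (s).
Complete factorization: h(s) = (s)^3.
Factor degrees with multiplicity: 1 + 1 + 1 = 3.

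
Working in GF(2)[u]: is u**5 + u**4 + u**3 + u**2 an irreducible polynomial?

No

Write g(u) = u**5 + u**4 + u**3 + u**2.
Check for roots in GF(2): g(0) = 0 → root; g(1) = 0 → root.
g(0) = 0, so (u) divides g(u); g is reducible.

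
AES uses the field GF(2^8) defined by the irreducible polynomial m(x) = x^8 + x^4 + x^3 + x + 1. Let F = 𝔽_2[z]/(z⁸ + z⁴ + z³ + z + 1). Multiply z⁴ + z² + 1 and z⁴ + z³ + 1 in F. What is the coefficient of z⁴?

1

Multiply in 𝔽_2[z]: (z⁴ + z² + 1)·(z⁴ + z³ + 1) = z⁸ + z⁷ + z⁶ + z⁵ + z³ + z² + 1.
Reduce using z⁸ ≡ z⁴ + z³ + z + 1 (mod z⁸ + z⁴ + z³ + z + 1).
Reduced: z⁷ + z⁶ + z⁵ + z⁴ + z² + z.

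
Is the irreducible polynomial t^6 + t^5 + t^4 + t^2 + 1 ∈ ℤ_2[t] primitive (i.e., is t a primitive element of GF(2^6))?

No

Write f(t) = t^6 + t^5 + t^4 + t^2 + 1.
|GF(2^6)^×| = 2^6 − 1 = 63. Prime factorization: 63 = 3^2·7.
f is primitive ⇔ t has order 63 in GF(2)[t]/(f), i.e. t^(63/q) ≠ 1 for each prime q | 63.
t^(21) mod f = 1
t^(9) mod f = t^3 + 1.
Since t^(21) = 1, the order of t divides 21 < 63; not primitive.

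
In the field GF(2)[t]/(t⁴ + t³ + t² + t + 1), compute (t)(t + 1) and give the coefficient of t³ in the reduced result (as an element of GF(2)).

0

Multiply in GF(2)[t]: (t)·(t + 1) = t² + t.
Reduced: t² + t.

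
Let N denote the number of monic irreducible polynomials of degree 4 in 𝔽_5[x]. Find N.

150

x^(5^4) − x is the product of all monic irreducibles of degree dividing 4; Möbius inversion gives N = (1/4) Σ μ(4/d)·5^d.
Divisors of 4: 1, 2, 4; μ(4/d) for each: 0, -1, 1.
Σ = − 5^2 + 5^4 = 600.
N = 600/4 = 150.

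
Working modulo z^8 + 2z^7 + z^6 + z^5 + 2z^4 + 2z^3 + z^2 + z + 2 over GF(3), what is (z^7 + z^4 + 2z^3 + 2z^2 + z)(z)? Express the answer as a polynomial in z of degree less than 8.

Multiply in GF(3)[z]: (z^7 + z^4 + 2z^3 + 2z^2 + z)·(z) = z^8 + z^5 + 2z^4 + 2z^3 + z^2.
Reduce using z^8 ≡ z^7 + 2z^6 + 2z^5 + z^4 + z^3 + 2z^2 + 2z + 1 (mod z^8 + 2z^7 + z^6 + z^5 + 2z^4 + 2z^3 + z^2 + z + 2).
Reduced: z^7 + 2z^6 + 2z + 1.

z^7 + 2z^6 + 2z + 1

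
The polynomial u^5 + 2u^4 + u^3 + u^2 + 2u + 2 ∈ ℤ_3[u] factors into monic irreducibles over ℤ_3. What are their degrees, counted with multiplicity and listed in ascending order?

Write g(u) = u^5 + 2u^4 + u^3 + u^2 + 2u + 2.
Roots in ℤ_3: g(0) = 2; g(1) = 0 → root; g(2) = 1.
Linear factors from roots: (u + 2).
Complete factorization: g(u) = (u + 2)·(u^4 + u^2 + 2u + 1).
Factor degrees with multiplicity: 1 + 4 = 5.

1, 4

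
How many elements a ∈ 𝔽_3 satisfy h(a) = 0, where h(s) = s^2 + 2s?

2

Evaluate at each of the 3 elements of 𝔽_3:
h(0) = 0 → root; h(1) = 0 → root; h(2) = 2.
Roots: {0, 1}.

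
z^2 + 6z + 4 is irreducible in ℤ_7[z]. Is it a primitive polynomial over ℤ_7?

No

Write f(z) = z^2 + 6z + 4.
|GF(7^2)^×| = 7^2 − 1 = 48. Prime factorization: 48 = 2^4·3.
f is primitive ⇔ z has order 48 in GF(7)[z]/(f), i.e. z^(48/q) ≠ 1 for each prime q | 48.
z^(24) mod f = 1
z^(16) mod f = 2.
Since z^(24) = 1, the order of z divides 24 < 48; not primitive.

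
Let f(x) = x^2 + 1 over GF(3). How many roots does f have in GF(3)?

Evaluate at each of the 3 elements of GF(3):
f(0) = 1; f(1) = 2; f(2) = 2.
No element is a root.

0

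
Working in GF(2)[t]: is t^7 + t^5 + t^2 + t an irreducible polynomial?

No

Write g(t) = t^7 + t^5 + t^2 + t.
Check for roots in GF(2): g(0) = 0 → root; g(1) = 0 → root.
g(0) = 0, so (t) divides g(t); g is reducible.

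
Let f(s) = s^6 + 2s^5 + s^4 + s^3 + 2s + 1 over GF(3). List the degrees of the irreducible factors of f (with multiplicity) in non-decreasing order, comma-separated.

6

Roots in GF(3): f(0) = 1; f(1) = 2; f(2) = 1.
Complete factorization: f(s) = (s^6 + 2s^5 + s^4 + s^3 + 2s + 1).
Factor degrees with multiplicity: 6 = 6.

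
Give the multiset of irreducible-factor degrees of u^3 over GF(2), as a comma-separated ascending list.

1, 1, 1

Write f(u) = u^3.
Roots in GF(2): f(0) = 0 → root; f(1) = 1.
Linear factors from roots: (u).
Complete factorization: f(u) = (u)^3.
Factor degrees with multiplicity: 1 + 1 + 1 = 3.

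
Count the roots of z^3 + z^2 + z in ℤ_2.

Write h(z) = z^3 + z^2 + z.
Evaluate at each of the 2 elements of ℤ_2:
h(0) = 0 → root; h(1) = 1.
Roots: {0}.

1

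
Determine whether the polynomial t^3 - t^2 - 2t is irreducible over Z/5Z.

No

Write P(t) = t^3 - t^2 - 2t.
Check for roots in Z/5Z: P(0) = 0 → root; P(1) = 3; P(2) = 0 → root; P(3) = 2; P(4) = 0 → root.
P(0) = 0, so (t) divides P(t); P is reducible.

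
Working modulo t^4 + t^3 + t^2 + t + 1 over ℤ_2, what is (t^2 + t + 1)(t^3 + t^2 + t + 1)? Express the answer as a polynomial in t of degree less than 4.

Multiply in ℤ_2[t]: (t^2 + t + 1)·(t^3 + t^2 + t + 1) = t^5 + t^3 + t^2 + 1.
Reduce using t^4 ≡ t^3 + t^2 + t + 1 (mod t^4 + t^3 + t^2 + t + 1).
Reduced: t^3 + t^2.

t^3 + t^2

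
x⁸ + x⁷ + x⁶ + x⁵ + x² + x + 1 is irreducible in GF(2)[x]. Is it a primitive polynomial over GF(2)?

Write f(x) = x⁸ + x⁷ + x⁶ + x⁵ + x² + x + 1.
|GF(2^8)^×| = 2^8 − 1 = 255. Prime factorization: 255 = 3·5·17.
f is primitive ⇔ x has order 255 in GF(2)[x]/(f), i.e. x^(255/q) ≠ 1 for each prime q | 255.
x^(85) mod f = x⁷ + x² + 1.
x^(51) mod f = x⁶ + x⁵ + x⁴ + x³ + x² + x.
x^(15) mod f = x⁷ + x⁶ + x³ + x² + 1.
None equal 1, so x has full order 255; f is primitive.

Yes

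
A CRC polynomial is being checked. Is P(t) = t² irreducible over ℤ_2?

No

Check for roots in ℤ_2: P(0) = 0 → root; P(1) = 1.
P(0) = 0, so (t) divides P(t); P is reducible.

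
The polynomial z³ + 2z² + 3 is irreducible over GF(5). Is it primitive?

Write f(z) = z³ + 2z² + 3.
|GF(5^3)^×| = 5^3 − 1 = 124. Prime factorization: 124 = 2^2·31.
f is primitive ⇔ z has order 124 in GF(5)[z]/(f), i.e. z^(124/q) ≠ 1 for each prime q | 124.
z^(62) mod f = 4.
z^(4) mod f = 4z² + 2z + 1.
None equal 1, so z has full order 124; f is primitive.

Yes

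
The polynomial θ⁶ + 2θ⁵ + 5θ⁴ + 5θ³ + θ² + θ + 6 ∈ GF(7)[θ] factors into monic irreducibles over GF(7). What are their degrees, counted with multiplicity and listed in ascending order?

1, 1, 4

Write f(θ) = θ⁶ + 2θ⁵ + 5θ⁴ + 5θ³ + θ² + θ + 6.
Linear factors from roots: (θ + 6), (θ + 3).
Complete factorization: f(θ) = (θ + 3)·(θ + 6)·(θ⁴ + θ² + 3θ + 5).
Factor degrees with multiplicity: 1 + 1 + 4 = 6.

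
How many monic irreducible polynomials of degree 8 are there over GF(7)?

720300

By the necklace-counting formula, N_7(8) = (1/8) Σ_{d|8} μ(8/d)·7^d.
Divisors of 8: 1, 2, 4, 8; μ(8/d) for each: 0, 0, -1, 1.
Σ = − 7^4 + 7^8 = 5762400.
N = 5762400/8 = 720300.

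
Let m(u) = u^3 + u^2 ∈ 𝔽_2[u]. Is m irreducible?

Check for roots in 𝔽_2: m(0) = 0 → root; m(1) = 0 → root.
m(0) = 0, so (u) divides m(u); m is reducible.

No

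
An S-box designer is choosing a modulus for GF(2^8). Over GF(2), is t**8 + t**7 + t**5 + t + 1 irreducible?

Yes

Write h(t) = t**8 + t**7 + t**5 + t + 1.
Check for roots in GF(2): h(0) = 1; h(1) = 1.
No roots, so no linear factors.
Monic irreducibles of degree 2 over GF(2): t**2 + t + 1.
None of them divide h (all give nonzero remainder).
Monic irreducibles of degree 3 over GF(2): t**3 + t + 1, t**3 + t**2 + 1.
None of them divide h (all give nonzero remainder).
Monic irreducibles of degree 4 over GF(2): t**4 + t + 1, t**4 + t**3 + 1, t**4 + t**3 + t**2 + t + 1.
None of them divide h (all give nonzero remainder).
No irreducible factor of degree ≤ 4 exists, so h is irreducible over GF(2).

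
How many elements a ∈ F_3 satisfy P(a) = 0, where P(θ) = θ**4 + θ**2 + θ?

Evaluate at each of the 3 elements of F_3:
P(0) = 0 → root; P(1) = 0 → root; P(2) = 1.
Roots: {0, 1}.

2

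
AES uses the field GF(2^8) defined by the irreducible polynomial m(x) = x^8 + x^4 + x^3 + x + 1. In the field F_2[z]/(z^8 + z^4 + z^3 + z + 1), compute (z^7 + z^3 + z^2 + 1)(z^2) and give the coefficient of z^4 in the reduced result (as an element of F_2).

Multiply in F_2[z]: (z^7 + z^3 + z^2 + 1)·(z^2) = z^9 + z^5 + z^4 + z^2.
Reduce using z^8 ≡ z^4 + z^3 + z + 1 (mod z^8 + z^4 + z^3 + z + 1).
Reduced: z.

0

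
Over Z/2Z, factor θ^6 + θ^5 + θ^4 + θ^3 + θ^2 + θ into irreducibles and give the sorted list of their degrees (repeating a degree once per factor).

1, 1, 2, 2

Write g(θ) = θ^6 + θ^5 + θ^4 + θ^3 + θ^2 + θ.
Roots in Z/2Z: g(0) = 0 → root; g(1) = 0 → root.
Linear factors from roots: (θ), (θ + 1).
Complete factorization: g(θ) = (θ)·(θ + 1)·(θ^2 + θ + 1)^2.
Factor degrees with multiplicity: 1 + 1 + 2 + 2 = 6.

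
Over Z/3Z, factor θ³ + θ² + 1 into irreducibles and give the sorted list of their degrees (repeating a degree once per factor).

Write f(θ) = θ³ + θ² + 1.
Roots in Z/3Z: f(0) = 1; f(1) = 0 → root; f(2) = 1.
Linear factors from roots: (θ - 1).
Complete factorization: f(θ) = (θ - 1)·(θ² - θ - 1).
Factor degrees with multiplicity: 1 + 2 = 3.

1, 2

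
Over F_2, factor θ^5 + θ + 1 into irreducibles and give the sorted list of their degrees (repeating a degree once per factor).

2, 3

Write f(θ) = θ^5 + θ + 1.
Roots in F_2: f(0) = 1; f(1) = 1.
Complete factorization: f(θ) = (θ^2 + θ + 1)·(θ^3 + θ^2 + 1).
Factor degrees with multiplicity: 2 + 3 = 5.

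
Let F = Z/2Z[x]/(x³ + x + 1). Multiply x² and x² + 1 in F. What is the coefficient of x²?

Multiply in Z/2Z[x]: (x²)·(x² + 1) = x⁴ + x².
Reduce using x³ ≡ x + 1 (mod x³ + x + 1).
Reduced: x.

0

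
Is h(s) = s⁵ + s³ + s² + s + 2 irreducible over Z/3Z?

No

Check for roots in Z/3Z: h(0) = 2; h(1) = 0 → root; h(2) = 0 → root.
h(1) = 0, so (s − 1) divides h(s); h is reducible.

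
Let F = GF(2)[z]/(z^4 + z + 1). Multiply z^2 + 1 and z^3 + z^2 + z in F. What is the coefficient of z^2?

0

Multiply in GF(2)[z]: (z^2 + 1)·(z^3 + z^2 + z) = z^5 + z^4 + z^2 + z.
Reduce using z^4 ≡ z + 1 (mod z^4 + z + 1).
Reduced: z + 1.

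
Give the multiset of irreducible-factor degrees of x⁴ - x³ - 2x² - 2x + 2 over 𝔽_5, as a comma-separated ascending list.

Write h(x) = x⁴ - x³ - 2x² - 2x + 2.
Roots in 𝔽_5: h(0) = 2; h(1) = 3; h(2) = 3; h(3) = 2; h(4) = 4.
Complete factorization: h(x) = (x² + 2)·(x² - x + 1).
Factor degrees with multiplicity: 2 + 2 = 4.

2, 2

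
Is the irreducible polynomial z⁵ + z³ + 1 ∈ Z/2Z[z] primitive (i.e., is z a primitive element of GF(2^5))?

Yes

Write f(z) = z⁵ + z³ + 1.
|GF(2^5)^×| = 2^5 − 1 = 31. Prime factorization: 31 = 31.
f is primitive ⇔ z has order 31 in GF(2)[z]/(f), i.e. z^(31/q) ≠ 1 for each prime q | 31.
z^(1) mod f = z.
None equal 1, so z has full order 31; f is primitive.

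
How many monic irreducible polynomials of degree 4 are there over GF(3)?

By the necklace-counting formula, N_3(4) = (1/4) Σ_{d|4} μ(4/d)·3^d.
Divisors of 4: 1, 2, 4; μ(4/d) for each: 0, -1, 1.
Σ = − 3^2 + 3^4 = 72.
N = 72/4 = 18.

18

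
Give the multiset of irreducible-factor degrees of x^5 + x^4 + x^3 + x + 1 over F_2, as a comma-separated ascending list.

5

Write g(x) = x^5 + x^4 + x^3 + x + 1.
Roots in F_2: g(0) = 1; g(1) = 1.
Complete factorization: g(x) = (x^5 + x^4 + x^3 + x + 1).
Factor degrees with multiplicity: 5 = 5.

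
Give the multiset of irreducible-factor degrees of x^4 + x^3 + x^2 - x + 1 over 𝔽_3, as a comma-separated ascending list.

Write f(x) = x^4 + x^3 + x^2 - x + 1.
Roots in 𝔽_3: f(0) = 1; f(1) = 0 → root; f(2) = 0 → root.
Linear factors from roots: (x - 1), (x + 1).
Complete factorization: f(x) = (x + 1)·(x - 1)·(x^2 + x - 1).
Factor degrees with multiplicity: 1 + 1 + 2 = 4.

1, 1, 2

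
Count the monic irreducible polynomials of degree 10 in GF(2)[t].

99

x^(2^10) − x is the product of all monic irreducibles of degree dividing 10; Möbius inversion gives N = (1/10) Σ μ(10/d)·2^d.
Divisors of 10: 1, 2, 5, 10; μ(10/d) for each: 1, -1, -1, 1.
Σ = 2^1 − 2^2 − 2^5 + 2^10 = 990.
N = 990/10 = 99.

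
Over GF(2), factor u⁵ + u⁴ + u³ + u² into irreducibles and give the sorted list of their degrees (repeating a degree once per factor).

Write g(u) = u⁵ + u⁴ + u³ + u².
Roots in GF(2): g(0) = 0 → root; g(1) = 0 → root.
Linear factors from roots: (u), (u + 1).
Complete factorization: g(u) = (u)^2·(u + 1)^3.
Factor degrees with multiplicity: 1 + 1 + 1 + 1 + 1 = 5.

1, 1, 1, 1, 1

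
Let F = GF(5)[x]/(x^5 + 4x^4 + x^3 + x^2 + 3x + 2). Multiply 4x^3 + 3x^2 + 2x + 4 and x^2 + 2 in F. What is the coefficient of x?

2

Multiply in GF(5)[x]: (4x^3 + 3x^2 + 2x + 4)·(x^2 + 2) = 4x^5 + 3x^4 + 4x + 3.
Reduce using x^5 ≡ x^4 + 4x^3 + 4x^2 + 2x + 3 (mod x^5 + 4x^4 + x^3 + x^2 + 3x + 2).
Reduced: 2x^4 + x^3 + x^2 + 2x.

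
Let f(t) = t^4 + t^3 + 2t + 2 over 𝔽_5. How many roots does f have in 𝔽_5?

2

Evaluate at each of the 5 elements of 𝔽_5:
f(0) = 2; f(1) = 1; f(2) = 0 → root; f(3) = 1; f(4) = 0 → root.
Roots: {2, 4}.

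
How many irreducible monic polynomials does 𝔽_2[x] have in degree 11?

By the necklace-counting formula, N_2(11) = (1/11) Σ_{d|11} μ(11/d)·2^d.
Divisors of 11: 1, 11; μ(11/d) for each: -1, 1.
Σ = − 2^1 + 2^11 = 2046.
N = 2046/11 = 186.

186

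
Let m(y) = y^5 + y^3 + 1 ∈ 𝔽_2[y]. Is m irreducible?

Check for roots in 𝔽_2: m(0) = 1; m(1) = 1.
No roots, so no linear factors.
Monic irreducibles of degree 2 over GF(2): y^2 + y + 1.
None of them divide m (all give nonzero remainder).
No irreducible factor of degree ≤ 2 exists, so m is irreducible over GF(2).

Yes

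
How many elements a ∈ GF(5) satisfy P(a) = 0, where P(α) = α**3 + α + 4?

0

Evaluate at each of the 5 elements of GF(5):
P(0) = 4; P(1) = 1; P(2) = 4; P(3) = 4; P(4) = 2.
No element is a root.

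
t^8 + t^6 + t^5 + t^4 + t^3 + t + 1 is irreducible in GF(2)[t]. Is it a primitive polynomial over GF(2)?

Write f(t) = t^8 + t^6 + t^5 + t^4 + t^3 + t + 1.
|GF(2^8)^×| = 2^8 − 1 = 255. Prime factorization: 255 = 3·5·17.
f is primitive ⇔ t has order 255 in GF(2)[t]/(f), i.e. t^(255/q) ≠ 1 for each prime q | 255.
t^(85) mod f = 1
t^(51) mod f = t^6 + t^5 + t^4 + t^3.
t^(15) mod f = t^7 + t^5 + t^4 + t^3 + t^2.
Since t^(85) = 1, the order of t divides 85 < 255; not primitive.

No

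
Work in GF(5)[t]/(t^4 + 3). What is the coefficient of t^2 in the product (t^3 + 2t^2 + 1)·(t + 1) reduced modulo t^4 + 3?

Multiply in GF(5)[t]: (t^3 + 2t^2 + 1)·(t + 1) = t^4 + 3t^3 + 2t^2 + t + 1.
Reduce using t^4 ≡ 2 (mod t^4 + 3).
Reduced: 3t^3 + 2t^2 + t + 3.

2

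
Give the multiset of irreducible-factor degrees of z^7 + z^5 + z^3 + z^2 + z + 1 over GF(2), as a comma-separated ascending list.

1, 1, 2, 3

Write g(z) = z^7 + z^5 + z^3 + z^2 + z + 1.
Roots in GF(2): g(0) = 1; g(1) = 0 → root.
Linear factors from roots: (z + 1).
Complete factorization: g(z) = (z + 1)^2·(z^2 + z + 1)·(z^3 + z^2 + 1).
Factor degrees with multiplicity: 1 + 1 + 2 + 3 = 7.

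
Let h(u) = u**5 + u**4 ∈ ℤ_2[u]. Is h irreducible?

No

Check for roots in ℤ_2: h(0) = 0 → root; h(1) = 0 → root.
h(0) = 0, so (u) divides h(u); h is reducible.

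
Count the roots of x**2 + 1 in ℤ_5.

Write h(x) = x**2 + 1.
Evaluate at each of the 5 elements of ℤ_5:
h(0) = 1; h(1) = 2; h(2) = 0 → root; h(3) = 0 → root; h(4) = 2.
Roots: {2, 3}.

2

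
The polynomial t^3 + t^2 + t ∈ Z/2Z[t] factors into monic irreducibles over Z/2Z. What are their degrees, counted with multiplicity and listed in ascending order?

Write g(t) = t^3 + t^2 + t.
Roots in Z/2Z: g(0) = 0 → root; g(1) = 1.
Linear factors from roots: (t).
Complete factorization: g(t) = (t)·(t^2 + t + 1).
Factor degrees with multiplicity: 1 + 2 = 3.

1, 2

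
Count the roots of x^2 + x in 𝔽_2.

2

Write h(x) = x^2 + x.
Evaluate at each of the 2 elements of 𝔽_2:
h(0) = 0 → root; h(1) = 0 → root.
Roots: {0, 1}.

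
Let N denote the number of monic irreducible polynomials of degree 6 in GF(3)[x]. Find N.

116

The number of monic irreducibles of degree 6 over GF(3) is (1/6)·Σ_{d∣6} μ(6/d) 3^d.
Divisors of 6: 1, 2, 3, 6; μ(6/d) for each: 1, -1, -1, 1.
Σ = 3^1 − 3^2 − 3^3 + 3^6 = 696.
N = 696/6 = 116.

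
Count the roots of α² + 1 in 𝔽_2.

1

Write h(α) = α² + 1.
Evaluate at each of the 2 elements of 𝔽_2:
h(0) = 1; h(1) = 0 → root.
Roots: {1}.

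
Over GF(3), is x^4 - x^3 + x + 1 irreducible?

Yes

Write f(x) = x^4 - x^3 + x + 1.
Check for roots in GF(3): f(0) = 1; f(1) = 2; f(2) = 2.
No roots, so no linear factors.
Monic irreducibles of degree 2 over GF(3): x^2 + 1, x^2 + x - 1, x^2 - x - 1.
None of them divide f (all give nonzero remainder).
No irreducible factor of degree ≤ 2 exists, so f is irreducible over GF(3).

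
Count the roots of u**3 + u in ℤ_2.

Write P(u) = u**3 + u.
Evaluate at each of the 2 elements of ℤ_2:
P(0) = 0 → root; P(1) = 0 → root.
Roots: {0, 1}.

2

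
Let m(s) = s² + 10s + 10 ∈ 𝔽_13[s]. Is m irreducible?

Check each element of 𝔽_13 for a root: m(0)=10, m(1)=8, m(2)=8, m(3)=10, m(4)=1, m(5)=7, m(6)=2, m(7)=12, m(8)=11, m(9)=12, m(10)=2, m(11)=7, m(12)=1.
No roots. A degree-2 polynomial over a field with no linear factor is irreducible.

Yes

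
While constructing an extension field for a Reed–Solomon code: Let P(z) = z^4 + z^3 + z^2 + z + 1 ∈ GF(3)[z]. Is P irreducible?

Check for roots in GF(3): P(0) = 1; P(1) = 2; P(2) = 1.
No roots, so no linear factors.
Monic irreducibles of degree 2 over GF(3): z^2 + 1, z^2 + z - 1, z^2 - z - 1.
None of them divide P (all give nonzero remainder).
No irreducible factor of degree ≤ 2 exists, so P is irreducible over GF(3).

Yes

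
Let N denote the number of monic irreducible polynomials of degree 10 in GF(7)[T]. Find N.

28245840

By the necklace-counting formula, N_7(10) = (1/10) Σ_{d|10} μ(10/d)·7^d.
Divisors of 10: 1, 2, 5, 10; μ(10/d) for each: 1, -1, -1, 1.
Σ = 7^1 − 7^2 − 7^5 + 7^10 = 282458400.
N = 282458400/10 = 28245840.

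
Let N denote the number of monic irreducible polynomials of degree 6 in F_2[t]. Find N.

9

x^(2^6) − x is the product of all monic irreducibles of degree dividing 6; Möbius inversion gives N = (1/6) Σ μ(6/d)·2^d.
Divisors of 6: 1, 2, 3, 6; μ(6/d) for each: 1, -1, -1, 1.
Σ = 2^1 − 2^2 − 2^3 + 2^6 = 54.
N = 54/6 = 9.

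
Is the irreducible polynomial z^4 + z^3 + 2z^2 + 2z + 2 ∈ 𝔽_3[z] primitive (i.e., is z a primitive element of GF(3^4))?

Yes

Write f(z) = z^4 + z^3 + 2z^2 + 2z + 2.
|GF(3^4)^×| = 3^4 − 1 = 80. Prime factorization: 80 = 2^4·5.
f is primitive ⇔ z has order 80 in GF(3)[z]/(f), i.e. z^(80/q) ≠ 1 for each prime q | 80.
z^(40) mod f = 2.
z^(16) mod f = z^2 + z.
None equal 1, so z has full order 80; f is primitive.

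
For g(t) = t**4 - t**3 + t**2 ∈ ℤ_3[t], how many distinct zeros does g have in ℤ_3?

Evaluate at each of the 3 elements of ℤ_3:
g(0) = 0 → root; g(1) = 1; g(2) = 0 → root.
Roots: {0, 2}.

2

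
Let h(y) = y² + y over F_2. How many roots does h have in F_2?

Evaluate at each of the 2 elements of F_2:
h(0) = 0 → root; h(1) = 0 → root.
Roots: {0, 1}.

2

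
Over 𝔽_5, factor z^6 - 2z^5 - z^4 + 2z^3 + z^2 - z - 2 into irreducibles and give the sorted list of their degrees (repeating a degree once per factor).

Write h(z) = z^6 - 2z^5 - z^4 + 2z^3 + z^2 - z - 2.
Roots in 𝔽_5: h(0) = 3; h(1) = 3; h(2) = 0 → root; h(3) = 0 → root; h(4) = 0 → root.
Linear factors from roots: (z - 2), (z + 2), (z + 1).
Complete factorization: h(z) = (z + 1)·(z + 2)·(z - 2)·(z^3 + 2z^2 + z - 2).
Factor degrees with multiplicity: 1 + 1 + 1 + 3 = 6.

1, 1, 1, 3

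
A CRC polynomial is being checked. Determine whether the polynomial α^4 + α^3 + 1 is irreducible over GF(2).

Write g(α) = α^4 + α^3 + 1.
Check for roots in GF(2): g(0) = 1; g(1) = 1.
No roots, so no linear factors.
Monic irreducibles of degree 2 over GF(2): α^2 + α + 1.
None of them divide g (all give nonzero remainder).
No irreducible factor of degree ≤ 2 exists, so g is irreducible over GF(2).

Yes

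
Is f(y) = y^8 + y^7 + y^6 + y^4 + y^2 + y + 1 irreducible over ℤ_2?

Check for roots in ℤ_2: f(0) = 1; f(1) = 1.
No roots, so no linear factors.
Monic irreducibles of degree 2 over GF(2): y^2 + y + 1.
None of them divide f (all give nonzero remainder).
Monic irreducibles of degree 3 over GF(2): y^3 + y + 1, y^3 + y^2 + 1.
None of them divide f (all give nonzero remainder).
Monic irreducibles of degree 4 over GF(2): y^4 + y + 1, y^4 + y^3 + 1, y^4 + y^3 + y^2 + y + 1.
None of them divide f (all give nonzero remainder).
No irreducible factor of degree ≤ 4 exists, so f is irreducible over GF(2).

Yes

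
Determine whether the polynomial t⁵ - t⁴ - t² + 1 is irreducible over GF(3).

No

Write g(t) = t⁵ - t⁴ - t² + 1.
Check for roots in GF(3): g(0) = 1; g(1) = 0 → root; g(2) = 1.
g(1) = 0, so (t − 1) divides g(t); g is reducible.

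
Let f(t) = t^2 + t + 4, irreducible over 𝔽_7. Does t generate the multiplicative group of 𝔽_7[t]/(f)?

No

|GF(7^2)^×| = 7^2 − 1 = 48. Prime factorization: 48 = 2^4·3.
f is primitive ⇔ t has order 48 in GF(7)[t]/(f), i.e. t^(48/q) ≠ 1 for each prime q | 48.
t^(24) mod f = 1
t^(16) mod f = 2.
Since t^(24) = 1, the order of t divides 24 < 48; not primitive.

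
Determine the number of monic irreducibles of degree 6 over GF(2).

9

The number of monic irreducibles of degree 6 over GF(2) is (1/6)·Σ_{d∣6} μ(6/d) 2^d.
Divisors of 6: 1, 2, 3, 6; μ(6/d) for each: 1, -1, -1, 1.
Σ = 2^1 − 2^2 − 2^3 + 2^6 = 54.
N = 54/6 = 9.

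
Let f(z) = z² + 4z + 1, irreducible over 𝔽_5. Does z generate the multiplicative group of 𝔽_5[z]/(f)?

|GF(5^2)^×| = 5^2 − 1 = 24. Prime factorization: 24 = 2^3·3.
f is primitive ⇔ z has order 24 in GF(5)[z]/(f), i.e. z^(24/q) ≠ 1 for each prime q | 24.
z^(12) mod f = 1
z^(8) mod f = z + 4.
Since z^(12) = 1, the order of z divides 12 < 24; not primitive.

No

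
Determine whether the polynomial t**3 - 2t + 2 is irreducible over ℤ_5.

Yes

Write m(t) = t**3 - 2t + 2.
Check for roots in ℤ_5: m(0) = 2; m(1) = 1; m(2) = 1; m(3) = 3; m(4) = 3.
No roots. A degree-3 polynomial over a field with no linear factor is irreducible.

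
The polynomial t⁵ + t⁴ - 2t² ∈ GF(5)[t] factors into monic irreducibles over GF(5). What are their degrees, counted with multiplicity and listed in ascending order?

1, 1, 1, 1, 1

Write g(t) = t⁵ + t⁴ - 2t².
Roots in GF(5): g(0) = 0 → root; g(1) = 0 → root; g(2) = 0 → root; g(3) = 1; g(4) = 3.
Linear factors from roots: (t), (t - 1), (t - 2).
Complete factorization: g(t) = (t - 2)·(t)^2·(t - 1)^2.
Factor degrees with multiplicity: 1 + 1 + 1 + 1 + 1 = 5.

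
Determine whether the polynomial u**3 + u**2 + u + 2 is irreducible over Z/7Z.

Write m(u) = u**3 + u**2 + u + 2.
Check for roots in Z/7Z: m(0) = 2; m(1) = 5; m(2) = 2; m(3) = 6; m(4) = 2; m(5) = 3; m(6) = 1.
No roots. A degree-3 polynomial over a field with no linear factor is irreducible.

Yes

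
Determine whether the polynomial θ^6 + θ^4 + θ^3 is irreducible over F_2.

Write P(θ) = θ^6 + θ^4 + θ^3.
Check for roots in F_2: P(0) = 0 → root; P(1) = 1.
P(0) = 0, so (θ) divides P(θ); P is reducible.

No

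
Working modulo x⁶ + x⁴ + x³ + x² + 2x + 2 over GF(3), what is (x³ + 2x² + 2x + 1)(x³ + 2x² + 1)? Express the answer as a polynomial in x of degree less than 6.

Multiply in GF(3)[x]: (x³ + 2x² + 2x + 1)·(x³ + 2x² + 1) = x⁶ + x⁵ + x² + 2x + 1.
Reduce using x⁶ ≡ 2x⁴ + 2x³ + 2x² + x + 1 (mod x⁶ + x⁴ + x³ + x² + 2x + 2).
Reduced: x⁵ + 2x⁴ + 2x³ + 2.

x^5 + 2x^4 + 2x^3 + 2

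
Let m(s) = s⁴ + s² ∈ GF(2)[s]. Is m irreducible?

Check for roots in GF(2): m(0) = 0 → root; m(1) = 0 → root.
m(0) = 0, so (s) divides m(s); m is reducible.

No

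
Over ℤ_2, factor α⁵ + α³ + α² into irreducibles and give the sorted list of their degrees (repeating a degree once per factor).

1, 1, 3

Write f(α) = α⁵ + α³ + α².
Roots in ℤ_2: f(0) = 0 → root; f(1) = 1.
Linear factors from roots: (α).
Complete factorization: f(α) = (α)^2·(α³ + α + 1).
Factor degrees with multiplicity: 1 + 1 + 3 = 5.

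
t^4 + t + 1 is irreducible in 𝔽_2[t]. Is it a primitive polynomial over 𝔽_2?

Write f(t) = t^4 + t + 1.
|GF(2^4)^×| = 2^4 − 1 = 15. Prime factorization: 15 = 3·5.
f is primitive ⇔ t has order 15 in GF(2)[t]/(f), i.e. t^(15/q) ≠ 1 for each prime q | 15.
t^(5) mod f = t^2 + t.
t^(3) mod f = t^3.
None equal 1, so t has full order 15; f is primitive.

Yes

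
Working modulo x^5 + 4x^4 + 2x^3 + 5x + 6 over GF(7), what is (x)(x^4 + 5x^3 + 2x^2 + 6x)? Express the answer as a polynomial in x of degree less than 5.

x^4 + 6x^2 + 2x + 1

Multiply in GF(7)[x]: (x)·(x^4 + 5x^3 + 2x^2 + 6x) = x^5 + 5x^4 + 2x^3 + 6x^2.
Reduce using x^5 ≡ 3x^4 + 5x^3 + 2x + 1 (mod x^5 + 4x^4 + 2x^3 + 5x + 6).
Reduced: x^4 + 6x^2 + 2x + 1.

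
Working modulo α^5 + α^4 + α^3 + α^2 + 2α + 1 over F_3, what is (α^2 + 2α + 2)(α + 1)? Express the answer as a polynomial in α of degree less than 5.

α^3 + α + 2

Multiply in F_3[α]: (α^2 + 2α + 2)·(α + 1) = α^3 + α + 2.
Reduced: α^3 + α + 2.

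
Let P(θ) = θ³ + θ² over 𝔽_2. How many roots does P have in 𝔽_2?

Evaluate at each of the 2 elements of 𝔽_2:
P(0) = 0 → root; P(1) = 0 → root.
Roots: {0, 1}.

2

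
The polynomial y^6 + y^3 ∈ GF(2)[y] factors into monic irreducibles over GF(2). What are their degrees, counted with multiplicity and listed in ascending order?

Write f(y) = y^6 + y^3.
Roots in GF(2): f(0) = 0 → root; f(1) = 0 → root.
Linear factors from roots: (y), (y + 1).
Complete factorization: f(y) = (y + 1)·(y)^3·(y^2 + y + 1).
Factor degrees with multiplicity: 1 + 1 + 1 + 1 + 2 = 6.

1, 1, 1, 1, 2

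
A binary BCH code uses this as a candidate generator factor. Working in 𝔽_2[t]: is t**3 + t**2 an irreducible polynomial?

No

Write m(t) = t**3 + t**2.
Check for roots in 𝔽_2: m(0) = 0 → root; m(1) = 0 → root.
m(0) = 0, so (t) divides m(t); m is reducible.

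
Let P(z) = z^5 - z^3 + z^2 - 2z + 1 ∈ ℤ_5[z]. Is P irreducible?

Check for roots in ℤ_5: P(0) = 1; P(1) = 0 → root; P(2) = 0 → root; P(3) = 0 → root; P(4) = 4.
P(1) = 0, so (z − 1) divides P(z); P is reducible.

No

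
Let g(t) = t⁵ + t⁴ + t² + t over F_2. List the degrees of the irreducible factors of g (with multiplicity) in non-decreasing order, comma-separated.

1, 1, 1, 2

Roots in F_2: g(0) = 0 → root; g(1) = 0 → root.
Linear factors from roots: (t), (t + 1).
Complete factorization: g(t) = (t)·(t + 1)^2·(t² + t + 1).
Factor degrees with multiplicity: 1 + 1 + 1 + 2 = 5.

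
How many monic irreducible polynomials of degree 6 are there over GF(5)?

2580

The number of monic irreducibles of degree 6 over GF(5) is (1/6)·Σ_{d∣6} μ(6/d) 5^d.
Divisors of 6: 1, 2, 3, 6; μ(6/d) for each: 1, -1, -1, 1.
Σ = 5^1 − 5^2 − 5^3 + 5^6 = 15480.
N = 15480/6 = 2580.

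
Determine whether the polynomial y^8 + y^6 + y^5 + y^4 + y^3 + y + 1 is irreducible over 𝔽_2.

Write f(y) = y^8 + y^6 + y^5 + y^4 + y^3 + y + 1.
Check for roots in 𝔽_2: f(0) = 1; f(1) = 1.
No roots, so no linear factors.
Monic irreducibles of degree 2 over GF(2): y^2 + y + 1.
None of them divide f (all give nonzero remainder).
Monic irreducibles of degree 3 over GF(2): y^3 + y + 1, y^3 + y^2 + 1.
None of them divide f (all give nonzero remainder).
Monic irreducibles of degree 4 over GF(2): y^4 + y + 1, y^4 + y^3 + 1, y^4 + y^3 + y^2 + y + 1.
None of them divide f (all give nonzero remainder).
No irreducible factor of degree ≤ 4 exists, so f is irreducible over GF(2).

Yes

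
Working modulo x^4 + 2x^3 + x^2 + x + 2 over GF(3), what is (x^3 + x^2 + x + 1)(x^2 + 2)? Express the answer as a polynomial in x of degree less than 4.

Multiply in GF(3)[x]: (x^3 + x^2 + x + 1)·(x^2 + 2) = x^5 + x^4 + 2x + 2.
Reduce using x^4 ≡ x^3 + 2x^2 + 2x + 1 (mod x^4 + 2x^3 + x^2 + x + 2).
Reduced: x^3 + x + 1.

x^3 + x + 1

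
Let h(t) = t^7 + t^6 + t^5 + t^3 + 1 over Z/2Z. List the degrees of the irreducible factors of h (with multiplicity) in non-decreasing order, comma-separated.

2, 2, 3

Roots in Z/2Z: h(0) = 1; h(1) = 1.
Complete factorization: h(t) = (t^2 + t + 1)^2·(t^3 + t^2 + 1).
Factor degrees with multiplicity: 2 + 2 + 3 = 7.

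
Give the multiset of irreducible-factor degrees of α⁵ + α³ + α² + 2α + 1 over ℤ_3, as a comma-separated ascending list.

Write f(α) = α⁵ + α³ + α² + 2α + 1.
Roots in ℤ_3: f(0) = 1; f(1) = 0 → root; f(2) = 1.
Linear factors from roots: (α + 2).
Complete factorization: f(α) = (α + 2)^2·(α³ + 2α² + α + 1).
Factor degrees with multiplicity: 1 + 1 + 3 = 5.

1, 1, 3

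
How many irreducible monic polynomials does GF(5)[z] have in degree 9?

217000

x^(5^9) − x is the product of all monic irreducibles of degree dividing 9; Möbius inversion gives N = (1/9) Σ μ(9/d)·5^d.
Divisors of 9: 1, 3, 9; μ(9/d) for each: 0, -1, 1.
Σ = − 5^3 + 5^9 = 1953000.
N = 1953000/9 = 217000.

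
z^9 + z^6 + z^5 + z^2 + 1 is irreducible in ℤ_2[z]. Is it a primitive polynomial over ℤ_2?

No

Write f(z) = z^9 + z^6 + z^5 + z^2 + 1.
|GF(2^9)^×| = 2^9 − 1 = 511. Prime factorization: 511 = 7·73.
f is primitive ⇔ z has order 511 in GF(2)[z]/(f), i.e. z^(511/q) ≠ 1 for each prime q | 511.
z^(73) mod f = 1
z^(7) mod f = z^7.
Since z^(73) = 1, the order of z divides 73 < 511; not primitive.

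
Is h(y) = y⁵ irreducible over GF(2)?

Check for roots in GF(2): h(0) = 0 → root; h(1) = 1.
h(0) = 0, so (y) divides h(y); h is reducible.

No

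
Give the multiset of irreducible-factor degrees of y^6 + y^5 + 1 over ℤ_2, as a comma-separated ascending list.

6

Write g(y) = y^6 + y^5 + 1.
Roots in ℤ_2: g(0) = 1; g(1) = 1.
Complete factorization: g(y) = (y^6 + y^5 + 1).
Factor degrees with multiplicity: 6 = 6.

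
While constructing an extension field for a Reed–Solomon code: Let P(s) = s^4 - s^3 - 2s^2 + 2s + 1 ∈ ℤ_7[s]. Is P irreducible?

Yes

Check for roots in ℤ_7: P(0) = 1; P(1) = 1; P(2) = 5; P(3) = 1; P(4) = 1; P(5) = 6; P(6) = 6.
No roots, so no linear factors.
Degree-2 irreducible divisors: test the 21 monic irreducibles of degree 2 over GF(7).
None of them divide P (all give nonzero remainder).
No irreducible factor of degree ≤ 2 exists, so P is irreducible over GF(7).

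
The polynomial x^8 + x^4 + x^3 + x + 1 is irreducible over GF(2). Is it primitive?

No

Write f(x) = x^8 + x^4 + x^3 + x + 1.
|GF(2^8)^×| = 2^8 − 1 = 255. Prime factorization: 255 = 3·5·17.
f is primitive ⇔ x has order 255 in GF(2)[x]/(f), i.e. x^(255/q) ≠ 1 for each prime q | 255.
x^(85) mod f = x^7 + x^5 + x^4 + x^3 + x^2 + 1.
x^(51) mod f = 1
x^(15) mod f = x^5 + x^3 + x^2 + x + 1.
Since x^(51) = 1, the order of x divides 51 < 255; not primitive.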